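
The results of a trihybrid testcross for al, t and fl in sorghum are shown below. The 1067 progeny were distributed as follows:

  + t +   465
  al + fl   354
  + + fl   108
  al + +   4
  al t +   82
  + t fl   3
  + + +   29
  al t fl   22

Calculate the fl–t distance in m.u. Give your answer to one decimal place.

The two most frequent reciprocal classes, + t + and al + fl, are the parental types, so the F1 was + t + / al + fl.
The two rarest classes, + t fl and al + +, are the double crossovers. Comparing them with the parentals, only the fl allele has switched, so fl is the middle locus and the order is t – fl – al.
Crossovers in the t–fl interval produce the single-crossover classes + + + and al t fl (29 + 22 = 51) plus the double crossovers (7).
RF(t–fl) = (51 + 7) / 1067 = 58/1067 = 0.0544 → 5.4 m.u.

5.4 m.u.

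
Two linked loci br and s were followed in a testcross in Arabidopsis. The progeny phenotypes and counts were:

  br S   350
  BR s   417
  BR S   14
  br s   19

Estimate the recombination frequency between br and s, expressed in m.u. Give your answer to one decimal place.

The two most frequent classes, BR s (417) and br S (350), are the parental types, so the F1 was BR s / br S.
The recombinant classes are BR S and br s: 14 + 19 = 33.
Recombination frequency = 33/800 = 0.0413 ≈ 4.1%, i.e. 4.1 m.u.

4.1 m.u.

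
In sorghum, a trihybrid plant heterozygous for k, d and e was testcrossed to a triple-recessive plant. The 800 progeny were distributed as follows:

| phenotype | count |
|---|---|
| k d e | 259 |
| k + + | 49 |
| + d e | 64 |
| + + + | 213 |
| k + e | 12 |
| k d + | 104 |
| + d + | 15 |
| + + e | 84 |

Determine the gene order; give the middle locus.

The two most frequent reciprocal classes, + + + and k d e, are the parental types, so the F1 was + + + / k d e.
The two rarest classes, + d + and k + e, are the double crossovers. Comparing them with the parentals, only the d allele has switched, so d is the middle locus and the order is e – d – k.

d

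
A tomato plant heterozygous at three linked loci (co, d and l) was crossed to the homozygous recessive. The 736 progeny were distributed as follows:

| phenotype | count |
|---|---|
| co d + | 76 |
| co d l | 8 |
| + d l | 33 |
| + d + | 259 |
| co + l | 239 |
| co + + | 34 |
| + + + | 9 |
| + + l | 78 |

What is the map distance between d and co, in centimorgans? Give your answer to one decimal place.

The two most frequent reciprocal classes, co + l and + d +, are the parental types, so the F1 was co + l / + d +.
The two rarest classes, co d l and + + +, are the double crossovers. Comparing them with the parentals, only the d allele has switched, so d is the middle locus and the order is l – d – co.
Crossovers in the d–co interval produce the single-crossover classes + + l and co d + (78 + 76 = 154) plus the double crossovers (17).
RF(d–co) = (154 + 17) / 736 = 171/736 = 0.2323 → 23.2 centimorgans.

23.2 centimorgans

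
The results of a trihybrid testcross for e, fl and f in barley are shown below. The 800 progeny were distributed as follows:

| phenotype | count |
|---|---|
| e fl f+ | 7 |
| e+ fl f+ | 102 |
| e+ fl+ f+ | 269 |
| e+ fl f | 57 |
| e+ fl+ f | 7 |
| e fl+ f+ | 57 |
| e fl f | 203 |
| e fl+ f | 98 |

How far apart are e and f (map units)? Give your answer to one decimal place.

The two most frequent reciprocal classes, e fl f and e+ fl+ f+, are the parental types, so the F1 was e fl f / e+ fl+ f+.
The two rarest classes, e fl f+ and e+ fl+ f, are the double crossovers. Comparing them with the parentals, only the f allele has switched, so f is the middle locus and the order is fl – f – e.
Crossovers in the f–e interval produce the single-crossover classes e+ fl f and e fl+ f+ (57 + 57 = 114) plus the double crossovers (14).
RF(f–e) = (114 + 14) / 800 = 128/800 = 0.1600 → 16.0 map units.

16.0 map units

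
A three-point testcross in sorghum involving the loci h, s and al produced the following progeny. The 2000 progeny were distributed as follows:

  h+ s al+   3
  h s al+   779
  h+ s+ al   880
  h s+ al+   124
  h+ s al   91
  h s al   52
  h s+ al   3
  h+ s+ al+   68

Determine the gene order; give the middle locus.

The two most frequent reciprocal classes, h s al+ and h+ s+ al, are the parental types, so the F1 was h s al+ / h+ s+ al.
The two rarest classes, h+ s al+ and h s+ al, are the double crossovers. Comparing them with the parentals, only the h allele has switched, so h is the middle locus and the order is s – h – al.

h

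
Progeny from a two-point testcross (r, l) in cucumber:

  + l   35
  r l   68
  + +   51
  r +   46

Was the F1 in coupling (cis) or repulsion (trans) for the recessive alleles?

cis

The two most frequent classes are + + (51) and r l (68); these are the parental (non-recombinant) types.
So the F1 carried + + on one chromosome and r l on the other — the recessive alleles are on the same chromosome (cis / coupling).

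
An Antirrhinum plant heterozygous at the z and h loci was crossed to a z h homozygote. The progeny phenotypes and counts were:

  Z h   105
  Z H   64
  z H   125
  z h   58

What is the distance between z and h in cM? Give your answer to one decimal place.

The two most frequent classes, Z h (105) and z H (125), are the parental types, so the F1 was Z h / z H.
The recombinant classes are Z H and z h: 64 + 58 = 122.
Recombination frequency = 122/352 = 0.3466 ≈ 34.7%, i.e. 34.7 cM.

34.7 cM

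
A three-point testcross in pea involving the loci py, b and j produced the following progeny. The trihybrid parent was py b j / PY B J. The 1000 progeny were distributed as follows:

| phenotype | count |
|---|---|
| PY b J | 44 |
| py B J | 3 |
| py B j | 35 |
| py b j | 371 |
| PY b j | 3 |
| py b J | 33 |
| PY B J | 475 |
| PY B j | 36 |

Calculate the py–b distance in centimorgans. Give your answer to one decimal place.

The two rarest classes, PY b j and py B J, are the double crossovers. Comparing them with the parentals, only the py allele has switched, so py is the middle locus and the order is b – py – j.
Crossovers in the b–py interval produce the single-crossover classes py B j and PY b J (35 + 44 = 79) plus the double crossovers (6).
RF(b–py) = (79 + 6) / 1000 = 85/1000 = 0.0850 → 8.5 centimorgans.

8.5 centimorgans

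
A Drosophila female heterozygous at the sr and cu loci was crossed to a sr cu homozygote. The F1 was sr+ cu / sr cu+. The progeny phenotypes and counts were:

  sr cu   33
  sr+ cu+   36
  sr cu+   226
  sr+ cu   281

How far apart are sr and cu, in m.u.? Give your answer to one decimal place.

12.0 m.u.

The recombinant classes are sr+ cu+ and sr cu: 36 + 33 = 69.
Recombination frequency = 69/576 = 0.1198 ≈ 12.0%, i.e. 12.0 m.u.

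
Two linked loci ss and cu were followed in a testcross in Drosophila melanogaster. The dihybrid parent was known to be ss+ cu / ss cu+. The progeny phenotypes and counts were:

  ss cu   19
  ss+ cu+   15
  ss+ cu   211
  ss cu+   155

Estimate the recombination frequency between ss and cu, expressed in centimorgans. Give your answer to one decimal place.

The recombinant classes are ss+ cu+ and ss cu: 15 + 19 = 34.
Recombination frequency = 34/400 = 0.0850 ≈ 8.5%, i.e. 8.5 centimorgans.

8.5 centimorgans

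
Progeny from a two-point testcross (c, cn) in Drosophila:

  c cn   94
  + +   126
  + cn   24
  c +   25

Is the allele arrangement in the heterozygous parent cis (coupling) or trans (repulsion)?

cis

The two most frequent classes are + + (126) and c cn (94); these are the parental (non-recombinant) types.
So the F1 carried + + on one chromosome and c cn on the other — the recessive alleles are on the same chromosome (cis / coupling).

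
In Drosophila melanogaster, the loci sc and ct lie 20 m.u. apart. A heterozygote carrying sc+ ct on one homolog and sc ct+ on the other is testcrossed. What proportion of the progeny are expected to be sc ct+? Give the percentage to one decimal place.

A map distance of 20 m.u. corresponds to a recombination frequency of 0.200.
The F1 is sc+ ct / sc ct+, so sc ct+ is a parental gamete class with expected frequency (1 − r)/2 = 0.800/2 = 0.4000.
That is 0.4000 = 40.0% of the progeny.

40.0%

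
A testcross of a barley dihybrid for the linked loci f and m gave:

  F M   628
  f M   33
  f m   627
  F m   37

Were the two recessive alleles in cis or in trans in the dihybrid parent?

cis

The two most frequent classes are F M (628) and f m (627); these are the parental (non-recombinant) types.
So the F1 carried F M on one chromosome and f m on the other — the recessive alleles are on the same chromosome (cis / coupling).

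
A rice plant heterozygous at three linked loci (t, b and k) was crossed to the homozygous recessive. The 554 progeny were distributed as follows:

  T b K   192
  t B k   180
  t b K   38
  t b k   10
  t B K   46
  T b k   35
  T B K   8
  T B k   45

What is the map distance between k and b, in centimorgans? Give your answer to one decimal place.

17.9 centimorgans

The two most frequent reciprocal classes, T b K and t B k, are the parental types, so the F1 was T b K / t B k.
The two rarest classes, T B K and t b k, are the double crossovers. Comparing them with the parentals, only the b allele has switched, so b is the middle locus and the order is t – b – k.
Crossovers in the b–k interval produce the single-crossover classes T b k and t B K (35 + 46 = 81) plus the double crossovers (18).
RF(b–k) = (81 + 18) / 554 = 99/554 = 0.1787 → 17.9 centimorgans.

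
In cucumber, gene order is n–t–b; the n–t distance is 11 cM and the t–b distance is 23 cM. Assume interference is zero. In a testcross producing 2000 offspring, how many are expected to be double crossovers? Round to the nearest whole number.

Map distances give recombination frequencies of 0.110 and 0.230 for the two intervals.
With no interference, expected double-crossover frequency = 0.110 × 0.230 = 0.02530.
Expected number = 0.02530 × 2000 = 50.60 ≈ 51.

51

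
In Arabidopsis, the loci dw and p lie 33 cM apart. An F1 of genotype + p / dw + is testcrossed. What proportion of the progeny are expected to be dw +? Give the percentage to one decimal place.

A map distance of 33 cM corresponds to a recombination frequency of 0.330.
The F1 is + p / dw +, so dw + is a parental gamete class with expected frequency (1 − r)/2 = 0.670/2 = 0.3350.
That is 0.3350 = 33.5% of the progeny.

33.5%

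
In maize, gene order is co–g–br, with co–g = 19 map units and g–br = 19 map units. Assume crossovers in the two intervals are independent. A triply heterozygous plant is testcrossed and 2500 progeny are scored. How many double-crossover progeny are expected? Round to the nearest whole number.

Map distances give recombination frequencies of 0.190 and 0.190 for the two intervals.
With no interference, expected double-crossover frequency = 0.190 × 0.190 = 0.03610.
Expected number = 0.03610 × 2500 = 90.25 ≈ 90.

90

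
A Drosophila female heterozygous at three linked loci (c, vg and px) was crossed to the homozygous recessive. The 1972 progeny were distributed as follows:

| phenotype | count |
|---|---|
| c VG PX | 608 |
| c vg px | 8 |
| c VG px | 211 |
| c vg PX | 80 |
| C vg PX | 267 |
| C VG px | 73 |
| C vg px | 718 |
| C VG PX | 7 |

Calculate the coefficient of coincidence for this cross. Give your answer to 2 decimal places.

The two most frequent reciprocal classes, c VG PX and C vg px, are the parental types, so the F1 was c VG PX / C vg px.
The two rarest classes, C VG PX and c vg px, are the double crossovers. Comparing them with the parentals, only the c allele has switched, so c is the middle locus and the order is px – c – vg.
px–c: (478 + 15)/1972 = 0.2500; c–vg: (153 + 15)/1972 = 0.0852.
Expected DCO frequency = 0.2500 × 0.0852 ≈ 0.02130; observed = 15/1972 ≈ 0.00761.
Coefficient of coincidence = 0.00761/0.02130 ≈ 0.36.

0.36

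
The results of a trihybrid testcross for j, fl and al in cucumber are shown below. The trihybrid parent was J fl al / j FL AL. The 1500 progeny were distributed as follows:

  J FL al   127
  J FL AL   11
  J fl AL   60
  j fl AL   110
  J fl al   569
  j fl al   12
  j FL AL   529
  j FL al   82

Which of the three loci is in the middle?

The two rarest classes, j fl al and J FL AL, are the double crossovers. Comparing them with the parentals, only the j allele has switched, so j is the middle locus and the order is al – j – fl.

j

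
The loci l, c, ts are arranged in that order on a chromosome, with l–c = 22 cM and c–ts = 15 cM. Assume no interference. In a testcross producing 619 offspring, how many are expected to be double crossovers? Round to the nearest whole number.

Map distances give recombination frequencies of 0.220 and 0.150 for the two intervals.
With no interference, expected double-crossover frequency = 0.220 × 0.150 = 0.03300.
Expected number = 0.03300 × 619 = 20.43 ≈ 20.

20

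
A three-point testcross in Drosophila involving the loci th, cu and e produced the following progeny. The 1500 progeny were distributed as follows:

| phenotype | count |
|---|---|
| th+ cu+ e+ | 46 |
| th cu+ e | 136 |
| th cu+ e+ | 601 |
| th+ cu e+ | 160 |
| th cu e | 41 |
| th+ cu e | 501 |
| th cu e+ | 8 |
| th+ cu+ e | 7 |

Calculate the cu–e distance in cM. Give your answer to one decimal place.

The two most frequent reciprocal classes, th+ cu e and th cu+ e+, are the parental types, so the F1 was th+ cu e / th cu+ e+.
The two rarest classes, th+ cu+ e and th cu e+, are the double crossovers. Comparing them with the parentals, only the cu allele has switched, so cu is the middle locus and the order is th – cu – e.
Crossovers in the cu–e interval produce the single-crossover classes th+ cu e+ and th cu+ e (160 + 136 = 296) plus the double crossovers (15).
RF(cu–e) = (296 + 15) / 1500 = 311/1500 = 0.2073 → 20.7 cM.

20.7 cM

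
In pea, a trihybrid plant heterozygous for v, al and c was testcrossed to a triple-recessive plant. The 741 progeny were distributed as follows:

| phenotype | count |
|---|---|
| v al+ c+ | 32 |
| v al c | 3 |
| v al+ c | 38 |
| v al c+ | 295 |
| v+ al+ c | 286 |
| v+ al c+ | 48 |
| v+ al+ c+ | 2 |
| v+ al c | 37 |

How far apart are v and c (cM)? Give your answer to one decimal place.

12.3 cM

The two most frequent reciprocal classes, v+ al+ c and v al c+, are the parental types, so the F1 was v+ al+ c / v al c+.
The two rarest classes, v+ al+ c+ and v al c, are the double crossovers. Comparing them with the parentals, only the c allele has switched, so c is the middle locus and the order is al – c – v.
Crossovers in the c–v interval produce the single-crossover classes v al+ c and v+ al c+ (38 + 48 = 86) plus the double crossovers (5).
RF(c–v) = (86 + 5) / 741 = 91/741 = 0.1228 → 12.3 cM.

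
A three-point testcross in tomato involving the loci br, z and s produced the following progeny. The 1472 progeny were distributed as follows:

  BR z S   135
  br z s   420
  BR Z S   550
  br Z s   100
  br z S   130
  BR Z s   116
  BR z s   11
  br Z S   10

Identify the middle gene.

br

The two most frequent reciprocal classes, br z s and BR Z S, are the parental types, so the F1 was br z s / BR Z S.
The two rarest classes, BR z s and br Z S, are the double crossovers. Comparing them with the parentals, only the br allele has switched, so br is the middle locus and the order is s – br – z.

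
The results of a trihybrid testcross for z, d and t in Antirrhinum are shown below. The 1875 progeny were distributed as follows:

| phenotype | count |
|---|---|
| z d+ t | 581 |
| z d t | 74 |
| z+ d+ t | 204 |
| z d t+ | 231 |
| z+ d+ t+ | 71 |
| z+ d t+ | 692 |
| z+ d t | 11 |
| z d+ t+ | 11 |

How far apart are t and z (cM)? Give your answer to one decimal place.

The two most frequent reciprocal classes, z d+ t and z+ d t+, are the parental types, so the F1 was z d+ t / z+ d t+.
The two rarest classes, z d+ t+ and z+ d t, are the double crossovers. Comparing them with the parentals, only the t allele has switched, so t is the middle locus and the order is d – t – z.
Crossovers in the t–z interval produce the single-crossover classes z+ d+ t and z d t+ (204 + 231 = 435) plus the double crossovers (22).
RF(t–z) = (435 + 22) / 1875 = 457/1875 = 0.2437 → 24.4 cM.

24.4 cM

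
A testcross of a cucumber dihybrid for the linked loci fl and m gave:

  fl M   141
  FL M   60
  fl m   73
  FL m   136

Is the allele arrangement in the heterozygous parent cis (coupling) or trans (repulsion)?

The two most frequent classes are FL m (136) and fl M (141); these are the parental (non-recombinant) types.
So the F1 carried FL m on one chromosome and fl M on the other — the recessive alleles are on opposite chromosomes (trans / repulsion).

trans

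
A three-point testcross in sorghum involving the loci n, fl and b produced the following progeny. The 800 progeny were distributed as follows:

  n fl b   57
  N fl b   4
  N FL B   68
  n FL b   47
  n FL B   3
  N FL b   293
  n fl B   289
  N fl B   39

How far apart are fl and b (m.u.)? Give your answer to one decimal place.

The two most frequent reciprocal classes, N FL b and n fl B, are the parental types, so the F1 was N FL b / n fl B.
The two rarest classes, N fl b and n FL B, are the double crossovers. Comparing them with the parentals, only the fl allele has switched, so fl is the middle locus and the order is b – fl – n.
Crossovers in the b–fl interval produce the single-crossover classes N FL B and n fl b (68 + 57 = 125) plus the double crossovers (7).
RF(b–fl) = (125 + 7) / 800 = 132/800 = 0.1650 → 16.5 m.u.

16.5 m.u.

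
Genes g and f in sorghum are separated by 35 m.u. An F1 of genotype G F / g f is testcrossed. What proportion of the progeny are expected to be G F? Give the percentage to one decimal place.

32.5%

A map distance of 35 m.u. corresponds to a recombination frequency of 0.350.
The F1 is G F / g f, so G F is a parental gamete class with expected frequency (1 − r)/2 = 0.650/2 = 0.3250.
That is 0.3250 = 32.5% of the progeny.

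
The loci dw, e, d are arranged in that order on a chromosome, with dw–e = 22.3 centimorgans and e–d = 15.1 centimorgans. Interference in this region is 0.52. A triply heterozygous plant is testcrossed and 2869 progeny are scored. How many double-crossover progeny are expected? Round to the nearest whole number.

46

Map distances give recombination frequencies of 0.223 and 0.151 for the two intervals.
With interference 0.52 (so coincidence = 0.48), expected double-crossover frequency = 0.223 × 0.151 × 0.48 = 0.01616.
Expected number = 0.01616 × 2869 = 46.37 ≈ 46.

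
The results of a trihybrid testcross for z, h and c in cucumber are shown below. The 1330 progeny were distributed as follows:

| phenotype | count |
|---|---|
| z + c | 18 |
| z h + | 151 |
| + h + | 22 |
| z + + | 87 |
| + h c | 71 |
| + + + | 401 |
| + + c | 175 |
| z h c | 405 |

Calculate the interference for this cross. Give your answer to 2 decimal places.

The two most frequent reciprocal classes, z h c and + + +, are the parental types, so the F1 was z h c / + + +.
The two rarest classes, z + c and + h +, are the double crossovers. Comparing them with the parentals, only the h allele has switched, so h is the middle locus and the order is z – h – c.
z–h: (158 + 40)/1330 = 0.1489; h–c: (326 + 40)/1330 = 0.2752.
Expected DCO frequency = 0.1489 × 0.2752 ≈ 0.04098; observed = 40/1330 ≈ 0.03008.
Coefficient of coincidence = 0.03008/0.04098 ≈ 0.73; interference = 1 − 0.73 = 0.27.

0.27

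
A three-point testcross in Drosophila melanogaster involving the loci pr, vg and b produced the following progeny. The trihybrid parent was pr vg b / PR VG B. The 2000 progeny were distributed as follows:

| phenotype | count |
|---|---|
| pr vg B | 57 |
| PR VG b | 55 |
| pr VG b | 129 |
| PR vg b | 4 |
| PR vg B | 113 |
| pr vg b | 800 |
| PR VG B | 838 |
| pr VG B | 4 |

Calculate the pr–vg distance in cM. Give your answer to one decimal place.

12.5 cM

The two rarest classes, PR vg b and pr VG B, are the double crossovers. Comparing them with the parentals, only the pr allele has switched, so pr is the middle locus and the order is b – pr – vg.
Crossovers in the pr–vg interval produce the single-crossover classes pr VG b and PR vg B (129 + 113 = 242) plus the double crossovers (8).
RF(pr–vg) = (242 + 8) / 2000 = 250/2000 = 0.1250 → 12.5 cM.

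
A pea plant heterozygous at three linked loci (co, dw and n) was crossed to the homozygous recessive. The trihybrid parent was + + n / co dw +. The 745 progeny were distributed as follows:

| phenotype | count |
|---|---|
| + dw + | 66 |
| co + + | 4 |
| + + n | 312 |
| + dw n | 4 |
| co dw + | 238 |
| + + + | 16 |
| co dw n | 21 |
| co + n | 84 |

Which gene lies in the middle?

The two rarest classes, + dw n and co + +, are the double crossovers. Comparing them with the parentals, only the dw allele has switched, so dw is the middle locus and the order is co – dw – n.

dw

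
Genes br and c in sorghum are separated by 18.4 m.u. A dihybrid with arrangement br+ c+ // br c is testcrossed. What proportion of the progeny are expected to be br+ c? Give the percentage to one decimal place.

9.2%

A map distance of 18.4 m.u. corresponds to a recombination frequency of 0.184.
The F1 is br+ c+ / br c, so br+ c is a recombinant gamete class with expected frequency r/2 = 0.184/2 = 0.0920.
That is 0.0920 = 9.2% of the progeny.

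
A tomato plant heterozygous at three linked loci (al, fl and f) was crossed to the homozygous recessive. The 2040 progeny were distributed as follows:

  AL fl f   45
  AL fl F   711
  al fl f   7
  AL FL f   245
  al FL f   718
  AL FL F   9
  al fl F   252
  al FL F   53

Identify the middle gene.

The two most frequent reciprocal classes, al FL f and AL fl F, are the parental types, so the F1 was al FL f / AL fl F.
The two rarest classes, al fl f and AL FL F, are the double crossovers. Comparing them with the parentals, only the fl allele has switched, so fl is the middle locus and the order is f – fl – al.

fl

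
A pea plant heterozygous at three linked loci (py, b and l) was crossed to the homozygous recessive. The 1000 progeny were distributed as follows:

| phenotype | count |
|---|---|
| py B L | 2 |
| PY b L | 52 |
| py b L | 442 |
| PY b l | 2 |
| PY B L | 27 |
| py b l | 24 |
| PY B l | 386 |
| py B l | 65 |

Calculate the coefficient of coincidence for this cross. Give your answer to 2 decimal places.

0.60

The two most frequent reciprocal classes, py b L and PY B l, are the parental types, so the F1 was py b L / PY B l.
The two rarest classes, py B L and PY b l, are the double crossovers. Comparing them with the parentals, only the b allele has switched, so b is the middle locus and the order is py – b – l.
py–b: (117 + 4)/1000 = 0.1210; b–l: (51 + 4)/1000 = 0.0550.
Expected DCO frequency = 0.1210 × 0.0550 ≈ 0.00665; observed = 4/1000 ≈ 0.00400.
Coefficient of coincidence = 0.00400/0.00665 ≈ 0.60.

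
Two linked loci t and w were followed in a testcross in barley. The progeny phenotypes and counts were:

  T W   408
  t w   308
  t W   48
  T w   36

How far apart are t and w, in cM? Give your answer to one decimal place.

10.5 cM

The two most frequent classes, T W (408) and t w (308), are the parental types, so the F1 was T W / t w.
The recombinant classes are T w and t W: 36 + 48 = 84.
Recombination frequency = 84/800 = 0.1050 ≈ 10.5%, i.e. 10.5 cM.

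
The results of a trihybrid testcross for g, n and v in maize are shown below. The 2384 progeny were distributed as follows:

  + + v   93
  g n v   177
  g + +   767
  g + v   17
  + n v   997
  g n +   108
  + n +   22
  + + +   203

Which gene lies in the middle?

The two most frequent reciprocal classes, + n v and g + +, are the parental types, so the F1 was + n v / g + +.
The two rarest classes, + n + and g + v, are the double crossovers. Comparing them with the parentals, only the v allele has switched, so v is the middle locus and the order is n – v – g.

v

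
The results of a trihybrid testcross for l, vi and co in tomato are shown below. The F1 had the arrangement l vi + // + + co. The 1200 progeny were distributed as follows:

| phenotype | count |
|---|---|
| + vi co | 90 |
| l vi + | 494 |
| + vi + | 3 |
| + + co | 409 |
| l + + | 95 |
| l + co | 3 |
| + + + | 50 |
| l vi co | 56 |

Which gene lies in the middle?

l

The two rarest classes, + vi + and l + co, are the double crossovers. Comparing them with the parentals, only the l allele has switched, so l is the middle locus and the order is co – l – vi.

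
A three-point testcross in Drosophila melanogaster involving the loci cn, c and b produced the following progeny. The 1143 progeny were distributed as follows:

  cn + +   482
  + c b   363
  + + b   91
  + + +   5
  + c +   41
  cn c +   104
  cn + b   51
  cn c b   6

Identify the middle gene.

cn

The two most frequent reciprocal classes, cn + + and + c b, are the parental types, so the F1 was cn + + / + c b.
The two rarest classes, + + + and cn c b, are the double crossovers. Comparing them with the parentals, only the cn allele has switched, so cn is the middle locus and the order is c – cn – b.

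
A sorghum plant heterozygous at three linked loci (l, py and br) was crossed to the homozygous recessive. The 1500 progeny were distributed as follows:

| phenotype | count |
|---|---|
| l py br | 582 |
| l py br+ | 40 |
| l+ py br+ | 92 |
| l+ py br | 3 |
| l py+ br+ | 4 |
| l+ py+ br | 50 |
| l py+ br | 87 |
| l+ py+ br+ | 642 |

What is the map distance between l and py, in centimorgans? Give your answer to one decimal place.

12.4 centimorgans

The two most frequent reciprocal classes, l py br and l+ py+ br+, are the parental types, so the F1 was l py br / l+ py+ br+.
The two rarest classes, l+ py br and l py+ br+, are the double crossovers. Comparing them with the parentals, only the l allele has switched, so l is the middle locus and the order is py – l – br.
Crossovers in the py–l interval produce the single-crossover classes l py+ br and l+ py br+ (87 + 92 = 179) plus the double crossovers (7).
RF(py–l) = (179 + 7) / 1500 = 186/1500 = 0.1240 → 12.4 centimorgans.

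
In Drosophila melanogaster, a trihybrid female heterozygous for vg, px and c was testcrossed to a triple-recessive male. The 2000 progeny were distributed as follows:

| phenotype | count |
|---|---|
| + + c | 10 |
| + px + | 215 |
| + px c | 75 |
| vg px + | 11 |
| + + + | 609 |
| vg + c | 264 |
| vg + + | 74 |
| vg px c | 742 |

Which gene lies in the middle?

c

The two most frequent reciprocal classes, + + + and vg px c, are the parental types, so the F1 was + + + / vg px c.
The two rarest classes, + + c and vg px +, are the double crossovers. Comparing them with the parentals, only the c allele has switched, so c is the middle locus and the order is px – c – vg.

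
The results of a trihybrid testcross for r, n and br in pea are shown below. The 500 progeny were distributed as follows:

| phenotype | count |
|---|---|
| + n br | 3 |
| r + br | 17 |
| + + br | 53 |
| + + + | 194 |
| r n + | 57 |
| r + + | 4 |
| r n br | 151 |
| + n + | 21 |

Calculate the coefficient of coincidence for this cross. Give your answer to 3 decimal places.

0.665

The two most frequent reciprocal classes, r n br and + + +, are the parental types, so the F1 was r n br / + + +.
The two rarest classes, + n br and r + +, are the double crossovers. Comparing them with the parentals, only the r allele has switched, so r is the middle locus and the order is br – r – n.
br–r: (110 + 7)/500 = 0.2340; r–n: (38 + 7)/500 = 0.0900.
Expected DCO frequency = 0.2340 × 0.0900 ≈ 0.02106; observed = 7/500 ≈ 0.01400.
Coefficient of coincidence = 0.01400/0.02106 ≈ 0.665.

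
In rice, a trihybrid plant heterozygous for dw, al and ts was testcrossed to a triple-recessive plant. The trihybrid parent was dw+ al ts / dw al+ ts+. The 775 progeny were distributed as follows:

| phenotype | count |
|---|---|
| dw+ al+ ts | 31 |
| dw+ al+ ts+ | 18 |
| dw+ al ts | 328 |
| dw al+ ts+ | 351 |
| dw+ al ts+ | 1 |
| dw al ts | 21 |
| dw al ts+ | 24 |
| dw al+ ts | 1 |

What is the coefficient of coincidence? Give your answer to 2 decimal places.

0.66

The two rarest classes, dw+ al ts+ and dw al+ ts, are the double crossovers. Comparing them with the parentals, only the ts allele has switched, so ts is the middle locus and the order is al – ts – dw.
al–ts: (55 + 2)/775 = 0.0735; ts–dw: (39 + 2)/775 = 0.0529.
Expected DCO frequency = 0.0735 × 0.0529 ≈ 0.00389; observed = 2/775 ≈ 0.00258.
Coefficient of coincidence = 0.00258/0.00389 ≈ 0.66.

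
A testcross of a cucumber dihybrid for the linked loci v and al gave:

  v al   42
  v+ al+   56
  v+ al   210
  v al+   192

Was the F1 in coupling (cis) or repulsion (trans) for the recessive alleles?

The two most frequent classes are v+ al (210) and v al+ (192); these are the parental (non-recombinant) types.
So the F1 carried v+ al on one chromosome and v al+ on the other — the recessive alleles are on opposite chromosomes (trans / repulsion).

trans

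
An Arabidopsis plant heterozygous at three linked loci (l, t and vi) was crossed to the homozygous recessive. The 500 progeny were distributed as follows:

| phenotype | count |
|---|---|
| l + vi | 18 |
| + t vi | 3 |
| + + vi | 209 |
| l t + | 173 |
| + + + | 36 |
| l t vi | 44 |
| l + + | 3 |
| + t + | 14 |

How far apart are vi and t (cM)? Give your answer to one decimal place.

17.2 cM

The two most frequent reciprocal classes, + + vi and l t +, are the parental types, so the F1 was + + vi / l t +.
The two rarest classes, + t vi and l + +, are the double crossovers. Comparing them with the parentals, only the t allele has switched, so t is the middle locus and the order is l – t – vi.
Crossovers in the t–vi interval produce the single-crossover classes + + + and l t vi (36 + 44 = 80) plus the double crossovers (6).
RF(t–vi) = (80 + 6) / 500 = 86/500 = 0.1720 → 17.2 cM.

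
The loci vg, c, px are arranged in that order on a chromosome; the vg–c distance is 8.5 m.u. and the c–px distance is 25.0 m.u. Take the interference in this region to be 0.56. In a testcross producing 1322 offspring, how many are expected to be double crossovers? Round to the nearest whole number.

12

Map distances give recombination frequencies of 0.085 and 0.250 for the two intervals.
With interference 0.56 (so coincidence = 0.44), expected double-crossover frequency = 0.085 × 0.250 × 0.44 = 0.00935.
Expected number = 0.00935 × 1322 = 12.36 ≈ 12.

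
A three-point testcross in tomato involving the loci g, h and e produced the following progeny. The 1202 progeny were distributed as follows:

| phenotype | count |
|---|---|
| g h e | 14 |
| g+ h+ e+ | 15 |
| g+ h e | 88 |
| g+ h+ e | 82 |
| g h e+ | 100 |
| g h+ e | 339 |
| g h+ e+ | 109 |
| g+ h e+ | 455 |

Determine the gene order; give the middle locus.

The two most frequent reciprocal classes, g h+ e and g+ h e+, are the parental types, so the F1 was g h+ e / g+ h e+.
The two rarest classes, g h e and g+ h+ e+, are the double crossovers. Comparing them with the parentals, only the h allele has switched, so h is the middle locus and the order is e – h – g.

h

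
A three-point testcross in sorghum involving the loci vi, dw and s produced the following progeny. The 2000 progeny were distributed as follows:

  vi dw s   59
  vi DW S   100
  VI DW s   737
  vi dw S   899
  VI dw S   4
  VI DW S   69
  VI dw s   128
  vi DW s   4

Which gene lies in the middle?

vi

The two most frequent reciprocal classes, vi dw S and VI DW s, are the parental types, so the F1 was vi dw S / VI DW s.
The two rarest classes, VI dw S and vi DW s, are the double crossovers. Comparing them with the parentals, only the vi allele has switched, so vi is the middle locus and the order is s – vi – dw.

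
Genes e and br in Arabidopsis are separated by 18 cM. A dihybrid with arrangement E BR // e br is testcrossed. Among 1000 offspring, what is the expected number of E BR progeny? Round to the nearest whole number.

410

A map distance of 18 cM corresponds to a recombination frequency of 0.180.
The F1 is E BR / e br, so E BR is a parental gamete class with expected frequency (1 − r)/2 = 0.820/2 = 0.4100.
Expected number = 0.4100 × 1000 = 410.00 ≈ 410.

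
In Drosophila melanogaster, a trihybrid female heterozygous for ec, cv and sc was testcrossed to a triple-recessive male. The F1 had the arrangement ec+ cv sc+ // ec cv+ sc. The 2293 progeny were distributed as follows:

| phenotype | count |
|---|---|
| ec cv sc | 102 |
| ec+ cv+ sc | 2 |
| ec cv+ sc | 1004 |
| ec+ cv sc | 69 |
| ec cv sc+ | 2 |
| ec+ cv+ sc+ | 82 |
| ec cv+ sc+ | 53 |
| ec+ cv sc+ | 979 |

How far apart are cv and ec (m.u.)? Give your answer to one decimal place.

The two rarest classes, ec cv sc+ and ec+ cv+ sc, are the double crossovers. Comparing them with the parentals, only the ec allele has switched, so ec is the middle locus and the order is sc – ec – cv.
Crossovers in the ec–cv interval produce the single-crossover classes ec+ cv+ sc+ and ec cv sc (82 + 102 = 184) plus the double crossovers (4).
RF(ec–cv) = (184 + 4) / 2293 = 188/2293 = 0.0820 → 8.2 m.u.

8.2 m.u.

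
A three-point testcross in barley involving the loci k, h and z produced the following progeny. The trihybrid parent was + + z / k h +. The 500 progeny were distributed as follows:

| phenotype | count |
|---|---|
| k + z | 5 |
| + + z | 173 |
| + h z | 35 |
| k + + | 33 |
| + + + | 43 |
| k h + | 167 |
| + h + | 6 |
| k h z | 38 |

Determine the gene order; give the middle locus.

k

The two rarest classes, k + z and + h +, are the double crossovers. Comparing them with the parentals, only the k allele has switched, so k is the middle locus and the order is z – k – h.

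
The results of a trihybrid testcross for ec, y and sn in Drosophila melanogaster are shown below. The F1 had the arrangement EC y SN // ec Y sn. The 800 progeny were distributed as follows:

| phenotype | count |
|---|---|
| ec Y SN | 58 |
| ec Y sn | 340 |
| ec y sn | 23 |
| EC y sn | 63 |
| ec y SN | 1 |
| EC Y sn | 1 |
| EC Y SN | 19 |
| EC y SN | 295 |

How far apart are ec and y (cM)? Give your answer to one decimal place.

5.5 cM

The two rarest classes, ec y SN and EC Y sn, are the double crossovers. Comparing them with the parentals, only the ec allele has switched, so ec is the middle locus and the order is y – ec – sn.
Crossovers in the y–ec interval produce the single-crossover classes EC Y SN and ec y sn (19 + 23 = 42) plus the double crossovers (2).
RF(y–ec) = (42 + 2) / 800 = 44/800 = 0.0550 → 5.5 cM.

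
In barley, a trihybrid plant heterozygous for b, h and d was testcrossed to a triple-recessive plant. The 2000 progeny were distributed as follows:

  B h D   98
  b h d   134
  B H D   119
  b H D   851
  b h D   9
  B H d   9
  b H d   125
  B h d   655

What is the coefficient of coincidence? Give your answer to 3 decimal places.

The two most frequent reciprocal classes, B h d and b H D, are the parental types, so the F1 was B h d / b H D.
The two rarest classes, B H d and b h D, are the double crossovers. Comparing them with the parentals, only the h allele has switched, so h is the middle locus and the order is b – h – d.
b–h: (253 + 18)/2000 = 0.1355; h–d: (223 + 18)/2000 = 0.1205.
Expected DCO frequency = 0.1355 × 0.1205 ≈ 0.01633; observed = 18/2000 ≈ 0.00900.
Coefficient of coincidence = 0.00900/0.01633 ≈ 0.551.

0.551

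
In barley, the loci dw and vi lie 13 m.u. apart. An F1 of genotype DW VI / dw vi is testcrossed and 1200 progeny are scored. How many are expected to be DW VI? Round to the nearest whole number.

A map distance of 13 m.u. corresponds to a recombination frequency of 0.130.
The F1 is DW VI / dw vi, so DW VI is a parental gamete class with expected frequency (1 − r)/2 = 0.870/2 = 0.4350.
Expected number = 0.4350 × 1200 = 522.00 ≈ 522.

522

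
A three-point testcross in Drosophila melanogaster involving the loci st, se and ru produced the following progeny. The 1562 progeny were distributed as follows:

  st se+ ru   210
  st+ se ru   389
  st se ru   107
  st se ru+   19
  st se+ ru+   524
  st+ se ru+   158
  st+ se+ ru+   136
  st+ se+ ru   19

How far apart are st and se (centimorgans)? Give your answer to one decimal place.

The two most frequent reciprocal classes, st+ se ru and st se+ ru+, are the parental types, so the F1 was st+ se ru / st se+ ru+.
The two rarest classes, st+ se+ ru and st se ru+, are the double crossovers. Comparing them with the parentals, only the se allele has switched, so se is the middle locus and the order is ru – se – st.
Crossovers in the se–st interval produce the single-crossover classes st se ru and st+ se+ ru+ (107 + 136 = 243) plus the double crossovers (38).
RF(se–st) = (243 + 38) / 1562 = 281/1562 = 0.1799 → 18.0 centimorgans.

18.0 centimorgans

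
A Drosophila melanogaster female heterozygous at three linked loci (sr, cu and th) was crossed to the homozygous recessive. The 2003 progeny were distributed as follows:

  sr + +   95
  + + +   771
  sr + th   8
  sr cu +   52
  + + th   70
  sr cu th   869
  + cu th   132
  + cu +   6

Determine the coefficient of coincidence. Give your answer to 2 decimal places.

The two most frequent reciprocal classes, + + + and sr cu th, are the parental types, so the F1 was + + + / sr cu th.
The two rarest classes, + cu + and sr + th, are the double crossovers. Comparing them with the parentals, only the cu allele has switched, so cu is the middle locus and the order is th – cu – sr.
th–cu: (122 + 14)/2003 = 0.0679; cu–sr: (227 + 14)/2003 = 0.1203.
Expected DCO frequency = 0.0679 × 0.1203 ≈ 0.00817; observed = 14/2003 ≈ 0.00699.
Coefficient of coincidence = 0.00699/0.00817 ≈ 0.86.

0.86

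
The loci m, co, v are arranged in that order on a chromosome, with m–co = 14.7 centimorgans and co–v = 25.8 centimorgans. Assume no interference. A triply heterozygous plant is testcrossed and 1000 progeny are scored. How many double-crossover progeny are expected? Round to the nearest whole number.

38

Map distances give recombination frequencies of 0.147 and 0.258 for the two intervals.
With no interference, expected double-crossover frequency = 0.147 × 0.258 = 0.03793.
Expected number = 0.03793 × 1000 = 37.93 ≈ 38.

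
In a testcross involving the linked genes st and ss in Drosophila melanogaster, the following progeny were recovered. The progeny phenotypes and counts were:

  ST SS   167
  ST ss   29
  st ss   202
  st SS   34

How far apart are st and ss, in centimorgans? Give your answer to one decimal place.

14.6 centimorgans

The two most frequent classes, ST SS (167) and st ss (202), are the parental types, so the F1 was ST SS / st ss.
The recombinant classes are ST ss and st SS: 29 + 34 = 63.
Recombination frequency = 63/432 = 0.1458 ≈ 14.6%, i.e. 14.6 centimorgans.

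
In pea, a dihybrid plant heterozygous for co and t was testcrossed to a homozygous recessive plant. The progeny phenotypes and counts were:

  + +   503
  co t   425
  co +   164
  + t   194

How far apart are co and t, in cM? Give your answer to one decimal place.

27.8 cM

The two most frequent classes, + + (503) and co t (425), are the parental types, so the F1 was + + / co t.
The recombinant classes are + t and co +: 194 + 164 = 358.
Recombination frequency = 358/1286 = 0.2784 ≈ 27.8%, i.e. 27.8 cM.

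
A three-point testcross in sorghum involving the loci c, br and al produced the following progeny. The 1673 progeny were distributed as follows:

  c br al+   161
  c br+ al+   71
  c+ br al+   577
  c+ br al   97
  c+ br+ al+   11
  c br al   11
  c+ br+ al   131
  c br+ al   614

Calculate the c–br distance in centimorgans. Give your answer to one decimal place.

18.8 centimorgans

The two most frequent reciprocal classes, c+ br al+ and c br+ al, are the parental types, so the F1 was c+ br al+ / c br+ al.
The two rarest classes, c+ br+ al+ and c br al, are the double crossovers. Comparing them with the parentals, only the br allele has switched, so br is the middle locus and the order is c – br – al.
Crossovers in the c–br interval produce the single-crossover classes c br al+ and c+ br+ al (161 + 131 = 292) plus the double crossovers (22).
RF(c–br) = (292 + 22) / 1673 = 314/1673 = 0.1877 → 18.8 centimorgans.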